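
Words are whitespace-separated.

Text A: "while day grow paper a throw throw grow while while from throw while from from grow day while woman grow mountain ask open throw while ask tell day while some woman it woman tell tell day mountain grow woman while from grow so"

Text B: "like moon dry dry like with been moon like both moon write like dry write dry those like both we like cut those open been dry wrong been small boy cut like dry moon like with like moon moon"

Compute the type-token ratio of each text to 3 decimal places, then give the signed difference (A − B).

-0.010

TTR(A) = 15/43 = 0.349
TTR(B) = 14/39 = 0.359
Difference = 0.349 − 0.359 = -0.010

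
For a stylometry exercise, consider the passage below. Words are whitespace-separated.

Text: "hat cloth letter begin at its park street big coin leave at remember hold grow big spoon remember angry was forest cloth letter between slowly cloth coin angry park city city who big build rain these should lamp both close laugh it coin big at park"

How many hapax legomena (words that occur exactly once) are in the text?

22

Frequencies: big:4, cloth:3, at:3, park:3, coin:3, letter:2, remember:2, angry:2, city:2, hat:1, begin:1, its:1, street:1, leave:1, hold:1, grow:1, spoon:1, was:1, forest:1, between:1, … (11 more, each freq 1)
Hapax (freq=1): begin, between, both, build, close, forest, grow, hat, hold, it, its, lamp, laugh, leave, rain, should, slowly, spoon, street, these, was, who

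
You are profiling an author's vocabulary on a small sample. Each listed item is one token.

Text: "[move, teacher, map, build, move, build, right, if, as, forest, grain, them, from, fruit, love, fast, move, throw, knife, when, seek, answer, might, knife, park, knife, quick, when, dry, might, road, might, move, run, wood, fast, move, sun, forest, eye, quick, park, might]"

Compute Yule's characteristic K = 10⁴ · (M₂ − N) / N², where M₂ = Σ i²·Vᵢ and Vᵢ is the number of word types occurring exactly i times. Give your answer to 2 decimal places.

270.42

Frequencies: move:5, might:4, knife:3, build:2, forest:2, fast:2, when:2, park:2, quick:2, teacher:1, map:1, right:1, if:1, as:1, grain:1, them:1, from:1, fruit:1, love:1, throw:1, … (8 more, each freq 1)
N = 43. Frequency spectrum: V_1=19, V_2=6, V_3=1, V_4=1, V_5=1
M₂ = 1²·19 + 2²·6 + 3²·1 + 4²·1 + 5²·1 = 93
K = 10000 × (93 − 43) / 43² = 270.42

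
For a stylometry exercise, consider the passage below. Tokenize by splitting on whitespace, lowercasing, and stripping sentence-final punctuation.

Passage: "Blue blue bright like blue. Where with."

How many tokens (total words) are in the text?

Tokens: blue, blue, bright, like, blue, where, with
N = 7

7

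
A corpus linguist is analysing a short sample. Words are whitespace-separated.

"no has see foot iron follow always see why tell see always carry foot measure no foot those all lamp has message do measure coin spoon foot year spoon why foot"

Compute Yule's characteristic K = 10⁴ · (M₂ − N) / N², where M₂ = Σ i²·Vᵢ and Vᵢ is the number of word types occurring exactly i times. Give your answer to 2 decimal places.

Frequencies: foot:5, see:3, no:2, has:2, always:2, why:2, measure:2, spoon:2, iron:1, follow:1, tell:1, carry:1, those:1, all:1, lamp:1, message:1, do:1, coin:1, year:1
N = 31. Frequency spectrum: V_1=11, V_2=6, V_3=1, V_5=1
M₂ = 1²·11 + 2²·6 + 3²·1 + 5²·1 = 69
K = 10000 × (69 − 31) / 31² = 395.42

395.42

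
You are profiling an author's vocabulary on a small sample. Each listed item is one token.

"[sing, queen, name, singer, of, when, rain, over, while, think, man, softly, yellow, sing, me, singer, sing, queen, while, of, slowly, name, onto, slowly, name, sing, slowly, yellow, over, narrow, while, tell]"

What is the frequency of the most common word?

4

Frequencies: sing:4, name:3, while:3, slowly:3, queen:2, singer:2, of:2, over:2, yellow:2, when:1, rain:1, think:1, man:1, softly:1, me:1, onto:1, narrow:1, tell:1
Most common: 'sing' with frequency 4.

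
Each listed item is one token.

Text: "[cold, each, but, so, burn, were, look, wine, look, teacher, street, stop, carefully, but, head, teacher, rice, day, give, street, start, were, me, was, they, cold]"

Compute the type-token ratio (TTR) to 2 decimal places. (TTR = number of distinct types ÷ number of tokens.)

0.77

N = 26 tokens, V = 20 types.
TTR = V / N = 20 / 26 = 0.77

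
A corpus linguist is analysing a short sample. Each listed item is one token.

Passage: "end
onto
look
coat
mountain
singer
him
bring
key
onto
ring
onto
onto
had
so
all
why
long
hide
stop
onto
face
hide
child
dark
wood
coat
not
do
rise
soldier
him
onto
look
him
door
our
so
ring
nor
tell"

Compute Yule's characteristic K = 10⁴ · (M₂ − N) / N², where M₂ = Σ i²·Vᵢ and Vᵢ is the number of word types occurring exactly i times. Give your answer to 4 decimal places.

Frequencies: onto:6, him:3, look:2, coat:2, ring:2, so:2, hide:2, end:1, mountain:1, singer:1, bring:1, key:1, had:1, all:1, why:1, long:1, stop:1, face:1, child:1, dark:1, … (9 more, each freq 1)
N = 41. Frequency spectrum: V_1=22, V_2=5, V_3=1, V_6=1
M₂ = 1²·22 + 2²·5 + 3²·1 + 6²·1 = 87
K = 10000 × (87 − 41) / 41² = 273.6466

273.6466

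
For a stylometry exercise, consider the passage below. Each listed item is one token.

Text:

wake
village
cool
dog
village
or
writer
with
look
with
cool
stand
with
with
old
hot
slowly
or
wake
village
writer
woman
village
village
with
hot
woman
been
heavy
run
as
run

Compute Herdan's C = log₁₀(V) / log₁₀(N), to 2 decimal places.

0.82

N = 32, V = 17.
log₁₀(V) = 1.230449, log₁₀(N) = 1.505150
C = 1.230449 / 1.505150 = 0.82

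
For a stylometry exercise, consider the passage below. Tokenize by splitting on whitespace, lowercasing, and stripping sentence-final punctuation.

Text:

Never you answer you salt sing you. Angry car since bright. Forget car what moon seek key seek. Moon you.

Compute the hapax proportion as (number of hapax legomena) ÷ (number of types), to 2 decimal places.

Frequencies: you:4, car:2, moon:2, seek:2, never:1, answer:1, salt:1, sing:1, angry:1, since:1, bright:1, forget:1, what:1, key:1
Hapax count = 10; type count = 14.
Ratio = 10 / 14 = 0.71

0.71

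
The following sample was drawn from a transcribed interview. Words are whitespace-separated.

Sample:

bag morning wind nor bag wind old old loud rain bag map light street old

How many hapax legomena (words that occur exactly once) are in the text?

Frequencies: bag:3, old:3, wind:2, morning:1, nor:1, loud:1, rain:1, map:1, light:1, street:1
Hapax (freq=1): light, loud, map, morning, nor, rain, street

7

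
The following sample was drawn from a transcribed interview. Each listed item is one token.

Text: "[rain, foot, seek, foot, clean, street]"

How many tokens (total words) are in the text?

Tokens: rain, foot, seek, foot, clean, street
N = 6

6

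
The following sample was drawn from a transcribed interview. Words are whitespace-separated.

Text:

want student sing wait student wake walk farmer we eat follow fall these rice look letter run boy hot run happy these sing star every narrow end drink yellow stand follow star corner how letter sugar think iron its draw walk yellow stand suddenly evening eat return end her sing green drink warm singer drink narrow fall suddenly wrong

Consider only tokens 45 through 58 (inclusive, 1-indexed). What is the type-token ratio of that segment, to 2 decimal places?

0.93

Segment tokens 45–58: evening, eat, return, end, her, sing, green, drink, warm, singer, drink, narrow, fall, suddenly
Segment N = 14, segment V = 13.
TTR = 13 / 14 = 0.93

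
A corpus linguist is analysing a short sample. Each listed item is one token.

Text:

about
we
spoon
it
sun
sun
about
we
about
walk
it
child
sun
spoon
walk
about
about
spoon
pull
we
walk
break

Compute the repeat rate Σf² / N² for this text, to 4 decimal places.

Frequencies: about:5, we:3, spoon:3, sun:3, walk:3, it:2, child:1, pull:1, break:1
Σf² = 68; N² = 484
Repeat rate = 68 / 484 = 0.1405

0.1405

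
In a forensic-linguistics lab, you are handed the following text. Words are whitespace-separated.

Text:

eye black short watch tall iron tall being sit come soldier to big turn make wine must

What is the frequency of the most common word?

Frequencies: tall:2, eye:1, black:1, short:1, watch:1, iron:1, being:1, sit:1, come:1, soldier:1, to:1, big:1, turn:1, make:1, wine:1, must:1
Most common: 'tall' with frequency 2.

2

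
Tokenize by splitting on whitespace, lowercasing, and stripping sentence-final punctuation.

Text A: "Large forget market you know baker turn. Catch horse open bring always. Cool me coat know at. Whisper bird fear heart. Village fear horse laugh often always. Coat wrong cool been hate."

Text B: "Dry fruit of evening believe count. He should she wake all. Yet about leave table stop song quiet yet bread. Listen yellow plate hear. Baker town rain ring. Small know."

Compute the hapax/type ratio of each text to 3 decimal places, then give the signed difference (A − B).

A: hapax=20, V=26, ratio=0.769
B: hapax=28, V=29, ratio=0.966
Difference = 0.769 − 0.966 = -0.197

-0.197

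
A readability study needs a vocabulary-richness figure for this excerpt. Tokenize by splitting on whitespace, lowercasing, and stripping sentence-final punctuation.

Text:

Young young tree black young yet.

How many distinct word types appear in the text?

Distinct types: {black, tree, yet, young}
V = 4

4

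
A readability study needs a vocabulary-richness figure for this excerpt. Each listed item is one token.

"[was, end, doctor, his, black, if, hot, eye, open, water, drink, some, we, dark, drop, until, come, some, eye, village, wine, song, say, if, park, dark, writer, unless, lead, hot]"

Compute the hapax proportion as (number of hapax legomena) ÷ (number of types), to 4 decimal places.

Frequencies: if:2, hot:2, eye:2, some:2, dark:2, was:1, end:1, doctor:1, his:1, black:1, open:1, water:1, drink:1, we:1, drop:1, until:1, come:1, village:1, wine:1, song:1, … (5 more, each freq 1)
Hapax count = 20; type count = 25.
Ratio = 20 / 25 = 0.8000

0.8000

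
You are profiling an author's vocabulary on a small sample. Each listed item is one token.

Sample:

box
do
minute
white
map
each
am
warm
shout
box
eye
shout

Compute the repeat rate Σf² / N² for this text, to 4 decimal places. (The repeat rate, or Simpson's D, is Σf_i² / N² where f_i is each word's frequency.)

Frequencies: box:2, shout:2, do:1, minute:1, white:1, map:1, each:1, am:1, warm:1, eye:1
Σf² = 16; N² = 144
Repeat rate = 16 / 144 = 0.1111

0.1111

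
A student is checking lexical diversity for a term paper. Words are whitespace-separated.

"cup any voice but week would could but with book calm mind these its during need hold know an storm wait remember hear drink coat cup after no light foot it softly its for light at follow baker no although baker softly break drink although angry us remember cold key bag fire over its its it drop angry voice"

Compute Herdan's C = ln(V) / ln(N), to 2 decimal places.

0.93

N = 59, V = 44.
ln(V) = 3.784190, ln(N) = 4.077537
C = 3.784190 / 4.077537 = 0.93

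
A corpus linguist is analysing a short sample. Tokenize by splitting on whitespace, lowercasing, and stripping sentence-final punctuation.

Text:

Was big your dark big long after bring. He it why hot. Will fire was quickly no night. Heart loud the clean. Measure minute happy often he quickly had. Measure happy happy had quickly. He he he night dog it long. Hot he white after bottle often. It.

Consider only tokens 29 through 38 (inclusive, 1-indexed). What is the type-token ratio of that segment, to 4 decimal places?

Segment tokens 29–38: had, measure, happy, happy, had, quickly, he, he, he, night
Segment N = 10, segment V = 6.
TTR = 6 / 10 = 0.6000

0.6000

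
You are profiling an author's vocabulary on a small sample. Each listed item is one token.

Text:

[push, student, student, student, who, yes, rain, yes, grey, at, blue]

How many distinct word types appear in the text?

Distinct types: {at, blue, grey, push, rain, student, who, yes}
V = 8

8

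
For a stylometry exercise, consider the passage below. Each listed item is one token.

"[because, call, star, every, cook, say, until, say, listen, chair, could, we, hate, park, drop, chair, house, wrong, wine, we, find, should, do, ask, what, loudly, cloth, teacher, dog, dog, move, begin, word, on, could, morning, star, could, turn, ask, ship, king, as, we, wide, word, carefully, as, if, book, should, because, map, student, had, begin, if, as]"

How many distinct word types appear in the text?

Distinct types: {as, ask, because, begin, book, call, carefully, chair, cloth, cook, could, do, dog, drop, every, find, had, hate, house, if, king, listen, loudly, map, morning, move, on, park, say, ship, should, star, student, teacher, turn, until, we, what, wide, wine, word, wrong}
V = 42

42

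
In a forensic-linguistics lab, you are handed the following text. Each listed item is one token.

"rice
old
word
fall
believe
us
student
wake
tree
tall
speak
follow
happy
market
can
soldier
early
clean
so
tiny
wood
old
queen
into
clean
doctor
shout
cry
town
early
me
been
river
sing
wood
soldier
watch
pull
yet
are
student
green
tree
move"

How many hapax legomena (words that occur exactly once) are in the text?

Frequencies: old:2, student:2, tree:2, soldier:2, early:2, clean:2, wood:2, rice:1, word:1, fall:1, believe:1, us:1, wake:1, tall:1, speak:1, follow:1, happy:1, market:1, can:1, so:1, … (17 more, each freq 1)
Hapax (freq=1): are, been, believe, can, cry, doctor, fall, follow, green, happy, into, market, me, move, pull, queen, rice, river, shout, sing, so, speak, tall, tiny, town, us, wake, watch, word, yet

30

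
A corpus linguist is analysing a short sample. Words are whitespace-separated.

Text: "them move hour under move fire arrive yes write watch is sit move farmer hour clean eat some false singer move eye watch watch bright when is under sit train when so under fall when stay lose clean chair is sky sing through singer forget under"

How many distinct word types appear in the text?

Distinct types: {arrive, bright, chair, clean, eat, eye, fall, false, farmer, fire, forget, hour, is, lose, move, sing, singer, sit, sky, so, some, stay, them, through, train, under, watch, when, write, yes}
V = 30

30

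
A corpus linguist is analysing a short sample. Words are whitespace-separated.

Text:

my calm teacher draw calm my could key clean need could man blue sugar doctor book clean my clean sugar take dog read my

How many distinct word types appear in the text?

Distinct types: {blue, book, calm, clean, could, doctor, dog, draw, key, man, my, need, read, sugar, take, teacher}
V = 16

16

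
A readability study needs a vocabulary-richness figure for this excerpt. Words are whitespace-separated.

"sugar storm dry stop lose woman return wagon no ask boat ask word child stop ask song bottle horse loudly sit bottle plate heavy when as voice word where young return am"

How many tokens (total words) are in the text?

Tokens: sugar, storm, dry, stop, lose, woman, return, wagon, no, ask, boat, ask, word, child, stop, ask, song, bottle, horse, loudly, sit, bottle, plate, heavy, when, as, voice, word, where, young, return, am
N = 32

32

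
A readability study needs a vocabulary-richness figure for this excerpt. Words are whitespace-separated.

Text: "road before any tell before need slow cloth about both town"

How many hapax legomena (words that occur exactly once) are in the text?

Frequencies: before:2, road:1, any:1, tell:1, need:1, slow:1, cloth:1, about:1, both:1, town:1
Hapax (freq=1): about, any, both, cloth, need, road, slow, tell, town

9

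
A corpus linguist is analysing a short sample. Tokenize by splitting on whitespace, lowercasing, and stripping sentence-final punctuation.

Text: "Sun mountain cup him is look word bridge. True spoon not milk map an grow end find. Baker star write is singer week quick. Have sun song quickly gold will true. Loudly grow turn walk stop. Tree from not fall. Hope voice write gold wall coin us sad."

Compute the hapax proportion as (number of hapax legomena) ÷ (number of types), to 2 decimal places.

Frequencies: sun:2, is:2, true:2, not:2, grow:2, write:2, gold:2, mountain:1, cup:1, him:1, look:1, word:1, bridge:1, spoon:1, milk:1, map:1, an:1, end:1, find:1, baker:1, … (21 more, each freq 1)
Hapax count = 34; type count = 41.
Ratio = 34 / 41 = 0.83

0.83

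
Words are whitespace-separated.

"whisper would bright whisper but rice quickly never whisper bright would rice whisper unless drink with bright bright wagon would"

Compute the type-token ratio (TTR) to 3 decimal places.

0.550

N = 20 tokens, V = 11 types.
TTR = V / N = 11 / 20 = 0.550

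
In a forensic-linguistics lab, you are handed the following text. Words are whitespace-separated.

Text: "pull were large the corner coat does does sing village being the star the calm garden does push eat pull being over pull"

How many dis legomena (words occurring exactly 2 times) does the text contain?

1

Frequencies: pull:3, the:3, does:3, being:2, were:1, large:1, corner:1, coat:1, sing:1, village:1, star:1, calm:1, garden:1, push:1, eat:1, over:1
Words with frequency 2: being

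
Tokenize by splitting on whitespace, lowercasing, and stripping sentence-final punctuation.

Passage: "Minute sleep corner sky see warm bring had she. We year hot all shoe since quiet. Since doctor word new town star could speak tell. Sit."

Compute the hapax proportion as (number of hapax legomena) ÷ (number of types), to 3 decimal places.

0.960

Frequencies: since:2, minute:1, sleep:1, corner:1, sky:1, see:1, warm:1, bring:1, had:1, she:1, we:1, year:1, hot:1, all:1, shoe:1, quiet:1, doctor:1, word:1, new:1, town:1, … (5 more, each freq 1)
Hapax count = 24; type count = 25.
Ratio = 24 / 25 = 0.960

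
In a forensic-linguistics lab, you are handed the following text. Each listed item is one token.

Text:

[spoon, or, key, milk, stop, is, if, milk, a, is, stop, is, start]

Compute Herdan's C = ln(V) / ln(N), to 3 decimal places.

N = 13, V = 9.
ln(V) = 2.197225, ln(N) = 2.564949
C = 2.197225 / 2.564949 = 0.857

0.857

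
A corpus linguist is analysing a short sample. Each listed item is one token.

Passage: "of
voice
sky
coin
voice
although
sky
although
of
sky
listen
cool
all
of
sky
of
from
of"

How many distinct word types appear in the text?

9

Distinct types: {all, although, coin, cool, from, listen, of, sky, voice}
V = 9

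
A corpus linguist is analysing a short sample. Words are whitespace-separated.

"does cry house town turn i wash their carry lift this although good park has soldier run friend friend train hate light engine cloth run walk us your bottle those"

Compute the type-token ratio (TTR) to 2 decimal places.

0.93

N = 30 tokens, V = 28 types.
TTR = V / N = 28 / 30 = 0.93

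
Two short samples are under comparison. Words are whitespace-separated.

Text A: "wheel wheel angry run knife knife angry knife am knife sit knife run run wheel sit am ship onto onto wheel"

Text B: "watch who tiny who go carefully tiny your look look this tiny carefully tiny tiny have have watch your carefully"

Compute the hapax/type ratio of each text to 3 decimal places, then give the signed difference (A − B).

A: hapax=1, V=8, ratio=0.125
B: hapax=2, V=9, ratio=0.222
Difference = 0.125 − 0.222 = -0.097

-0.097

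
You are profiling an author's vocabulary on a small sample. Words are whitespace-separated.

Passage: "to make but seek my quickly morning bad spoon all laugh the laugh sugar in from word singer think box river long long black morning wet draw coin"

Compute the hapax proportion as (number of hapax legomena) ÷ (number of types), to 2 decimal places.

Frequencies: morning:2, laugh:2, long:2, to:1, make:1, but:1, seek:1, my:1, quickly:1, bad:1, spoon:1, all:1, the:1, sugar:1, in:1, from:1, word:1, singer:1, think:1, box:1, … (5 more, each freq 1)
Hapax count = 22; type count = 25.
Ratio = 22 / 25 = 0.88

0.88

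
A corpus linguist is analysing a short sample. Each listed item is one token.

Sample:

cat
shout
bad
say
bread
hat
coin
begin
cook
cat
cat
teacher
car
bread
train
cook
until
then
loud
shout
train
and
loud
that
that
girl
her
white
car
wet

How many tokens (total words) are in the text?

30

Tokens: cat, shout, bad, say, bread, hat, coin, begin, cook, cat, cat, teacher, car, bread, train, cook, until, then, loud, shout, train, and, loud, that, that, girl, her, white, car, wet
N = 30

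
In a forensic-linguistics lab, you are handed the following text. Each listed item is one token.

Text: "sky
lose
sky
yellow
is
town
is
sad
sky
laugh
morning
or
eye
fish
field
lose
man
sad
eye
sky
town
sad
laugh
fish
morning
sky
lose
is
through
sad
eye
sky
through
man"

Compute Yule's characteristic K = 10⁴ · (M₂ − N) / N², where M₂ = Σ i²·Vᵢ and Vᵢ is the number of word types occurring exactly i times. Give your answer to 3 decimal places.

622.837

Frequencies: sky:6, sad:4, lose:3, is:3, eye:3, town:2, laugh:2, morning:2, fish:2, man:2, through:2, yellow:1, or:1, field:1
N = 34. Frequency spectrum: V_1=3, V_2=6, V_3=3, V_4=1, V_6=1
M₂ = 1²·3 + 2²·6 + 3²·3 + 4²·1 + 6²·1 = 106
K = 10000 × (106 − 34) / 34² = 622.837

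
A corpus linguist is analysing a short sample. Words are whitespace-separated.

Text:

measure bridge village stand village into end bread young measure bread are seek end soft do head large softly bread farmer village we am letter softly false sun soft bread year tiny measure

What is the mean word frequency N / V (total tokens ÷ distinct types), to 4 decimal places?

N = 33 tokens, V = 23 types.
Mean frequency = N / V = 33 / 23 = 1.4348

1.4348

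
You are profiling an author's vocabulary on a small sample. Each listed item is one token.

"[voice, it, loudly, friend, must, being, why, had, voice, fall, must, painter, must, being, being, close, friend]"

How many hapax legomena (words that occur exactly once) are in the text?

Frequencies: must:3, being:3, voice:2, friend:2, it:1, loudly:1, why:1, had:1, fall:1, painter:1, close:1
Hapax (freq=1): close, fall, had, it, loudly, painter, why

7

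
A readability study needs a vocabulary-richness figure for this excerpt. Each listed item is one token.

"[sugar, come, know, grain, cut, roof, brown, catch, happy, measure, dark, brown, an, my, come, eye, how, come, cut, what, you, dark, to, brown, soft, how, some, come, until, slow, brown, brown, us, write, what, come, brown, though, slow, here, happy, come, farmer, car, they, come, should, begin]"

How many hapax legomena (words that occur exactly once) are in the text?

Frequencies: come:7, brown:6, cut:2, happy:2, dark:2, how:2, what:2, slow:2, sugar:1, know:1, grain:1, roof:1, catch:1, measure:1, an:1, my:1, eye:1, you:1, to:1, soft:1, … (11 more, each freq 1)
Hapax (freq=1): an, begin, car, catch, eye, farmer, grain, here, know, measure, my, roof, should, soft, some, sugar, they, though, to, until, us, write, you

23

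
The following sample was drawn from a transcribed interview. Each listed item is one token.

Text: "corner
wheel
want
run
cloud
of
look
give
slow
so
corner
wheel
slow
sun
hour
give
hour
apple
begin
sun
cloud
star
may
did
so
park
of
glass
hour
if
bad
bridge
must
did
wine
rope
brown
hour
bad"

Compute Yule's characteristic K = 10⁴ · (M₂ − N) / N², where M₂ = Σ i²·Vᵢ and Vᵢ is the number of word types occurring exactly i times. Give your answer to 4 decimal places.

Frequencies: hour:4, corner:2, wheel:2, cloud:2, of:2, give:2, slow:2, so:2, sun:2, did:2, bad:2, want:1, run:1, look:1, apple:1, begin:1, star:1, may:1, park:1, glass:1, … (6 more, each freq 1)
N = 39. Frequency spectrum: V_1=15, V_2=10, V_4=1
M₂ = 1²·15 + 2²·10 + 4²·1 = 71
K = 10000 × (71 − 39) / 39² = 210.3879

210.3879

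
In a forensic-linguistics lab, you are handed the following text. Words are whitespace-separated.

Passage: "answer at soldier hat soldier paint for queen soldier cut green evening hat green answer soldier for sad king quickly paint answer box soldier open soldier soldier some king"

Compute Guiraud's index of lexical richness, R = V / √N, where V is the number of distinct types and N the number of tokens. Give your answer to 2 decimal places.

N = 29, V = 16.
√N = 5.385165
R = 16 / 5.385165 = 2.97

2.97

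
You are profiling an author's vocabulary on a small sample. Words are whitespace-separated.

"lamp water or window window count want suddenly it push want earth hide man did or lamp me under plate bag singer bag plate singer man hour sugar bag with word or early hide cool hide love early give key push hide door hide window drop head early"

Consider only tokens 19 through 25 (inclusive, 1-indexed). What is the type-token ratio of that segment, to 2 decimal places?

0.57

Segment tokens 19–25: under, plate, bag, singer, bag, plate, singer
Segment N = 7, segment V = 4.
TTR = 4 / 7 = 0.57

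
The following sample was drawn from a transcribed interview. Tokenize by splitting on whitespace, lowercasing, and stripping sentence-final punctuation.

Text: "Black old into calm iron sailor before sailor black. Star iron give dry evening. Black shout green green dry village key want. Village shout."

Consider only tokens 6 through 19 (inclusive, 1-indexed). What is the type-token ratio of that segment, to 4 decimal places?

0.7143

Segment tokens 6–19: sailor, before, sailor, black, star, iron, give, dry, evening, black, shout, green, green, dry
Segment N = 14, segment V = 10.
TTR = 10 / 14 = 0.7143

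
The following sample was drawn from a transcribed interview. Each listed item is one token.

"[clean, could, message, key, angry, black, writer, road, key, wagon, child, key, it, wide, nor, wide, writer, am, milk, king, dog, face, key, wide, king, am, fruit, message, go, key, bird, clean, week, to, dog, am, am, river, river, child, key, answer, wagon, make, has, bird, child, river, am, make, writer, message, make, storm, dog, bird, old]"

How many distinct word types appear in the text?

29

Distinct types: {am, angry, answer, bird, black, child, clean, could, dog, face, fruit, go, has, it, key, king, make, message, milk, nor, old, river, road, storm, to, wagon, week, wide, writer}
V = 29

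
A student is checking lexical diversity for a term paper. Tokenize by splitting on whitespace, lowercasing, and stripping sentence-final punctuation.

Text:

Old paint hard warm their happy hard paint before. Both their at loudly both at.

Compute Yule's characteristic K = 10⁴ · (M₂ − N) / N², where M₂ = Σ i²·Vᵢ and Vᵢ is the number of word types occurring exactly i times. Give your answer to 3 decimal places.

Frequencies: paint:2, hard:2, their:2, both:2, at:2, old:1, warm:1, happy:1, before:1, loudly:1
N = 15. Frequency spectrum: V_1=5, V_2=5
M₂ = 1²·5 + 2²·5 = 25
K = 10000 × (25 − 15) / 15² = 444.444

444.444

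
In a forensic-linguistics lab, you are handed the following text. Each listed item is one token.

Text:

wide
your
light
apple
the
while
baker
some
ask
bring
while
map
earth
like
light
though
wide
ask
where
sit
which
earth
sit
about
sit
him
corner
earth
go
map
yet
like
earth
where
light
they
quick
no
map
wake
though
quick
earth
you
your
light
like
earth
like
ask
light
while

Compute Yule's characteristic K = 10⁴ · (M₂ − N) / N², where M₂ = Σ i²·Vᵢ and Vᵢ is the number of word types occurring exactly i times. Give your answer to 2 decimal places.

355.03

Frequencies: earth:6, light:5, like:4, while:3, ask:3, map:3, sit:3, wide:2, your:2, though:2, where:2, quick:2, apple:1, the:1, baker:1, some:1, bring:1, which:1, about:1, him:1, … (7 more, each freq 1)
N = 52. Frequency spectrum: V_1=15, V_2=5, V_3=4, V_4=1, V_5=1, V_6=1
M₂ = 1²·15 + 2²·5 + 3²·4 + 4²·1 + 5²·1 + 6²·1 = 148
K = 10000 × (148 − 52) / 52² = 355.03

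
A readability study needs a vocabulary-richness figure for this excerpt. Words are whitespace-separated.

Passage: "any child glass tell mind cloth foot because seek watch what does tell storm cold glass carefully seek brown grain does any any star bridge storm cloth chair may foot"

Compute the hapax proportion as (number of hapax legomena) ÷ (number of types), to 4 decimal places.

Frequencies: any:3, glass:2, tell:2, cloth:2, foot:2, seek:2, does:2, storm:2, child:1, mind:1, because:1, watch:1, what:1, cold:1, carefully:1, brown:1, grain:1, star:1, bridge:1, chair:1, … (1 more, each freq 1)
Hapax count = 13; type count = 21.
Ratio = 13 / 21 = 0.6190

0.6190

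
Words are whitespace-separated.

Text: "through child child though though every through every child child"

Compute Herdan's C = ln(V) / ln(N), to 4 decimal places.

0.6021

N = 10, V = 4.
ln(V) = 1.386294, ln(N) = 2.302585
C = 1.386294 / 2.302585 = 0.6021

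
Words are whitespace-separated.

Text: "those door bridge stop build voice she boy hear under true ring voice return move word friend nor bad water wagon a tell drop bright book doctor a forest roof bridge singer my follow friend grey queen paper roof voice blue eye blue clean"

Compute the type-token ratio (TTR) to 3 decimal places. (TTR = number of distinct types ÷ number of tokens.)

N = 44 tokens, V = 37 types.
TTR = V / N = 37 / 44 = 0.841

0.841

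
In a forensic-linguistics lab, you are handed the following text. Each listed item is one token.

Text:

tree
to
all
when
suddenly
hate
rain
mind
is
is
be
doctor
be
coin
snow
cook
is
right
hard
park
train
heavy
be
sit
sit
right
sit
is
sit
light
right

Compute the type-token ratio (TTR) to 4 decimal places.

0.6774

N = 31 tokens, V = 21 types.
TTR = V / N = 21 / 31 = 0.6774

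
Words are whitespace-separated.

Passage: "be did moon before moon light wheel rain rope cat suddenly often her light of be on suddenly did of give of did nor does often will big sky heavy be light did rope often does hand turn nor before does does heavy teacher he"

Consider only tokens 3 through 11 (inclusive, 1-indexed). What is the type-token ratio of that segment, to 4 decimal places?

0.8889

Segment tokens 3–11: moon, before, moon, light, wheel, rain, rope, cat, suddenly
Segment N = 9, segment V = 8.
TTR = 8 / 9 = 0.8889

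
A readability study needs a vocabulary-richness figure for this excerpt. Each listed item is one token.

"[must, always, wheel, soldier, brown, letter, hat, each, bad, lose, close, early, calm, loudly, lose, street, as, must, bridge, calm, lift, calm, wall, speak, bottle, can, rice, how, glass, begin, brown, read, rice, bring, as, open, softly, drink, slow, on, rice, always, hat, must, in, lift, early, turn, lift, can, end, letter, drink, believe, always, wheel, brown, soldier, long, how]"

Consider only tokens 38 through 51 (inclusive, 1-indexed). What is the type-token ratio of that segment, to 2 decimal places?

0.93

Segment tokens 38–51: drink, slow, on, rice, always, hat, must, in, lift, early, turn, lift, can, end
Segment N = 14, segment V = 13.
TTR = 13 / 14 = 0.93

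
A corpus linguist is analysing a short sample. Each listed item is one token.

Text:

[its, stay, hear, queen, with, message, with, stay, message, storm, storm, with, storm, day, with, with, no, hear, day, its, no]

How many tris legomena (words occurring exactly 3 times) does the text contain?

1

Frequencies: with:5, storm:3, its:2, stay:2, hear:2, message:2, day:2, no:2, queen:1
Words with frequency 3: storm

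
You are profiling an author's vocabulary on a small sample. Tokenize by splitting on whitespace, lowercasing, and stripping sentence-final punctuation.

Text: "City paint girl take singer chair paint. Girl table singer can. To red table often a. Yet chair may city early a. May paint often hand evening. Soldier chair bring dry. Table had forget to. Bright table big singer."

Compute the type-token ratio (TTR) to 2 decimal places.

0.62

N = 39 tokens, V = 24 types.
TTR = V / N = 24 / 39 = 0.62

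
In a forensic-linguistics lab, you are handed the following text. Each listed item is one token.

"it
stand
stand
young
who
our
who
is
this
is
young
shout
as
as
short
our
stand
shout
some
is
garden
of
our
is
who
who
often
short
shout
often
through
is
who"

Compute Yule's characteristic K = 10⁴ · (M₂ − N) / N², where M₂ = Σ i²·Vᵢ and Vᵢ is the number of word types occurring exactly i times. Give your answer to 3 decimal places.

Frequencies: who:5, is:5, stand:3, our:3, shout:3, young:2, as:2, short:2, often:2, it:1, this:1, some:1, garden:1, of:1, through:1
N = 33. Frequency spectrum: V_1=6, V_2=4, V_3=3, V_5=2
M₂ = 1²·6 + 2²·4 + 3²·3 + 5²·2 = 99
K = 10000 × (99 − 33) / 33² = 606.061

606.061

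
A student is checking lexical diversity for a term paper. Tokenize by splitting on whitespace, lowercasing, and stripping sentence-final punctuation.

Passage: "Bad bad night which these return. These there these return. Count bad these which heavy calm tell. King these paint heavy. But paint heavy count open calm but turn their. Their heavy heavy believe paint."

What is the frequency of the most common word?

Frequencies: these:5, heavy:5, bad:3, paint:3, which:2, return:2, count:2, calm:2, but:2, their:2, night:1, there:1, tell:1, king:1, open:1, turn:1, believe:1
Most common: 'these' with frequency 5.

5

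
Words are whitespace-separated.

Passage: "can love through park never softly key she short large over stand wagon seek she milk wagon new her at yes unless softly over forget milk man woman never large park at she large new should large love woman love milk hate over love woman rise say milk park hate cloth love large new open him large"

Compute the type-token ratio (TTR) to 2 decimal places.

N = 57 tokens, V = 30 types.
TTR = V / N = 30 / 57 = 0.53

0.53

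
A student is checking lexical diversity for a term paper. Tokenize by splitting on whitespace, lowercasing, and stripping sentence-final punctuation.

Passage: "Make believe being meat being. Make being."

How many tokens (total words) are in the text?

Tokens: make, believe, being, meat, being, make, being
N = 7

7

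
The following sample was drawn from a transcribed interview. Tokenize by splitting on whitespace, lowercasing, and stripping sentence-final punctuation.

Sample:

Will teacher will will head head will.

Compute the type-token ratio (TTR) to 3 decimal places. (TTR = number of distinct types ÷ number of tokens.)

N = 7 tokens, V = 3 types.
TTR = V / N = 3 / 7 = 0.429

0.429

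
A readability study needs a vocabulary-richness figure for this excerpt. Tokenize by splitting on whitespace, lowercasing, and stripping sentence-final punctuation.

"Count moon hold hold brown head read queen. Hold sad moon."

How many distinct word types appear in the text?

8

Distinct types: {brown, count, head, hold, moon, queen, read, sad}
V = 8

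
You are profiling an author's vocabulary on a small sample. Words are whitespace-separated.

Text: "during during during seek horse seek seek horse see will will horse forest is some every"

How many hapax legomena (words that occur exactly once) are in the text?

Frequencies: during:3, seek:3, horse:3, will:2, see:1, forest:1, is:1, some:1, every:1
Hapax (freq=1): every, forest, is, see, some

5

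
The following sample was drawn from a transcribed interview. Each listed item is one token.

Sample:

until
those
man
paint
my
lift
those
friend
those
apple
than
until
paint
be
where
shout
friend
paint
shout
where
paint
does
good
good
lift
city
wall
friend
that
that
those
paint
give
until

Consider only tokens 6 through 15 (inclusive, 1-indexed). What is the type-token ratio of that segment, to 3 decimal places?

Segment tokens 6–15: lift, those, friend, those, apple, than, until, paint, be, where
Segment N = 10, segment V = 9.
TTR = 9 / 10 = 0.900

0.900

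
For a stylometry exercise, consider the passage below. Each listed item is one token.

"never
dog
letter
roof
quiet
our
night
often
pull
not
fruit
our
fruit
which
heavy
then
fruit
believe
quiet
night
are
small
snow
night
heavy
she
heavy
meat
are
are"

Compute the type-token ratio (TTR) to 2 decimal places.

N = 30 tokens, V = 20 types.
TTR = V / N = 20 / 30 = 0.67

0.67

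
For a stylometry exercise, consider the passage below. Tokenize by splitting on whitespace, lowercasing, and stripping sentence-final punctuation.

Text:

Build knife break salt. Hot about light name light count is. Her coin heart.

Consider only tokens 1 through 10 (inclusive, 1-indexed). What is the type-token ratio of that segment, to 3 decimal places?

Segment tokens 1–10: build, knife, break, salt, hot, about, light, name, light, count
Segment N = 10, segment V = 9.
TTR = 9 / 10 = 0.900

0.900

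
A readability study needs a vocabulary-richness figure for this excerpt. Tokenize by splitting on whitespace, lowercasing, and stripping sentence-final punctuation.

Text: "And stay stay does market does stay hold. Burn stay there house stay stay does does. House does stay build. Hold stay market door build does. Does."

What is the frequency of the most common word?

8

Frequencies: stay:8, does:7, market:2, hold:2, house:2, build:2, and:1, burn:1, there:1, door:1
Most common: 'stay' with frequency 8.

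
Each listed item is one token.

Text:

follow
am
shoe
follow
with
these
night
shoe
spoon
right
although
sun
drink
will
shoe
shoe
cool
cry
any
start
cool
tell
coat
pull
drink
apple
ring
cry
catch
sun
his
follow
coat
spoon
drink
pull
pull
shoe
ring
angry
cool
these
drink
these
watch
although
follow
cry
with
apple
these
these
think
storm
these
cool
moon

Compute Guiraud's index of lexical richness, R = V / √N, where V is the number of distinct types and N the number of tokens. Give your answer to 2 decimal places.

N = 57, V = 28.
√N = 7.549834
R = 28 / 7.549834 = 3.71

3.71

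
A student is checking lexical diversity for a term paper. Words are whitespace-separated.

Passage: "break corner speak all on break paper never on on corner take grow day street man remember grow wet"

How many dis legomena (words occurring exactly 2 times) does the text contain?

Frequencies: on:3, break:2, corner:2, grow:2, speak:1, all:1, paper:1, never:1, take:1, day:1, street:1, man:1, remember:1, wet:1
Words with frequency 2: break, corner, grow

3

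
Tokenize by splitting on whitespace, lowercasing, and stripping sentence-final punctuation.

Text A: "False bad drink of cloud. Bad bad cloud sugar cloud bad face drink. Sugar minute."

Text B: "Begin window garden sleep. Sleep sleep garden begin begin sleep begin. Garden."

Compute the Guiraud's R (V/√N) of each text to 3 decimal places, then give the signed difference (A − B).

0.911

A: V=8, N=15, R=2.066
B: V=4, N=12, R=1.155
Difference = 2.066 − 1.155 = 0.911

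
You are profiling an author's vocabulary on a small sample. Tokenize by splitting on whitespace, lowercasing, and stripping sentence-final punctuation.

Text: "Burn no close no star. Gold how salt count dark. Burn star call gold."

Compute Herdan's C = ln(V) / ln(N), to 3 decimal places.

N = 14, V = 10.
ln(V) = 2.302585, ln(N) = 2.639057
C = 2.302585 / 2.639057 = 0.873

0.873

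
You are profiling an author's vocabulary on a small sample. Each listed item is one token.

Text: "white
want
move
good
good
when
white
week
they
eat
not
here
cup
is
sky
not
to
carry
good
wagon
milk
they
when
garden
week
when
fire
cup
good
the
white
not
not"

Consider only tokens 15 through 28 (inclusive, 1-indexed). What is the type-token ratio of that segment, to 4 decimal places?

0.9286

Segment tokens 15–28: sky, not, to, carry, good, wagon, milk, they, when, garden, week, when, fire, cup
Segment N = 14, segment V = 13.
TTR = 13 / 14 = 0.9286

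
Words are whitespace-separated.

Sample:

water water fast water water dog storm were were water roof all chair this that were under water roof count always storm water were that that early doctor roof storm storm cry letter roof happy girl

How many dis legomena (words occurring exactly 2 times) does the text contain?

0

Frequencies: water:7, storm:4, were:4, roof:4, that:3, fast:1, dog:1, all:1, chair:1, this:1, under:1, count:1, always:1, early:1, doctor:1, cry:1, letter:1, happy:1, girl:1
Words with frequency 2: (none)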